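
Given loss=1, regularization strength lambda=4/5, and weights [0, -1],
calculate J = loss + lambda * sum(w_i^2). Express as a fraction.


L2 sq norm = sum(w^2) = 1. J = 1 + 4/5 * 1 = 9/5.

9/5


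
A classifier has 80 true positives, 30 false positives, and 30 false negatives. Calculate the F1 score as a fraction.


Precision = 80/110 = 8/11. Recall = 80/110 = 8/11. F1 = 2*P*R/(P+R) = 8/11.

8/11


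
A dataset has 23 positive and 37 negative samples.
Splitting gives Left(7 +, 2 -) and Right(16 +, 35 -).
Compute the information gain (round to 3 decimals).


H(parent) = 0.9604. H(left) = 0.7642, H(right) = 0.8974. Weighted = (9/60)*0.7642 + (51/60)*0.8974 = 0.8774. IG = 0.9604 - 0.8774 = 0.0830, which rounds to 0.083.

0.083


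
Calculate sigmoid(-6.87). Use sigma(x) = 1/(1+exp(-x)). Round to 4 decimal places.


sigma(-6.87) = 1/(1+e^(6.87)) = 1/(1+962.948566) = 1/963.948566 = 0.0010.

0.0010


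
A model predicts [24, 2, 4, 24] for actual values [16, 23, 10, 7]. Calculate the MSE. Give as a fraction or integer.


MSE = (1/4) * ((16-24)^2=64 + (23-2)^2=441 + (10-4)^2=36 + (7-24)^2=289). Sum = 830. MSE = 415/2.

415/2


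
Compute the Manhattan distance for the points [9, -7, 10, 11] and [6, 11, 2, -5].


d = sum of absolute differences: |9-6|=3 + |-7-11|=18 + |10-2|=8 + |11--5|=16 = 45.

45


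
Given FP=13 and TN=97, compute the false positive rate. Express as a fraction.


FPR = FP / (FP + TN) = 13 / 110 = 13/110.

13/110


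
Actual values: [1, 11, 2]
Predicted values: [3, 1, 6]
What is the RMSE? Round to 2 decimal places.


MSE = 40.0000. RMSE = sqrt(40.0000) = 6.32.

6.32


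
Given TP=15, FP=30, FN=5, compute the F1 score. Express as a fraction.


Precision = 15/45 = 1/3. Recall = 15/20 = 3/4. F1 = 2*P*R/(P+R) = 6/13.

6/13


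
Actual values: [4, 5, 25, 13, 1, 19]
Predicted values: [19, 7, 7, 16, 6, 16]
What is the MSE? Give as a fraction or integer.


MSE = (1/6) * ((4-19)^2=225 + (5-7)^2=4 + (25-7)^2=324 + (13-16)^2=9 + (1-6)^2=25 + (19-16)^2=9). Sum = 596. MSE = 298/3.

298/3


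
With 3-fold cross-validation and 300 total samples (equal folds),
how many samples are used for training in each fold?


Each validation fold has 300/3 = 100 samples. Training set = 300 - 100 = 200.

200


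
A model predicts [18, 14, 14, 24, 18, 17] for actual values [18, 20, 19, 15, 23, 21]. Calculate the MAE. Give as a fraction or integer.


MAE = (1/6) * (|18-18|=0 + |20-14|=6 + |19-14|=5 + |15-24|=9 + |23-18|=5 + |21-17|=4). Sum = 29. MAE = 29/6.

29/6


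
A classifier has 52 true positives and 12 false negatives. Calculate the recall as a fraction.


Recall = TP / (TP + FN) = 52 / 64 = 13/16.

13/16


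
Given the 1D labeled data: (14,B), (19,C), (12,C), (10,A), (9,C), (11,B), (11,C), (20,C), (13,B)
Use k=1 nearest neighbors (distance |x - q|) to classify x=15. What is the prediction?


Distances: |14-15|=1, |19-15|=4, |12-15|=3, |10-15|=5, |9-15|=6, |11-15|=4, |11-15|=4, |20-15|=5, |13-15|=2. 1 nearest: (14,B). Counts: {'B': 1}. Majority class: B.

B


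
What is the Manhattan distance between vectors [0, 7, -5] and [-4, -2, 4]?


d = sum of absolute differences: |0--4|=4 + |7--2|=9 + |-5-4|=9 = 22.

22


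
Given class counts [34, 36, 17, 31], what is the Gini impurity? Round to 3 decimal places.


Total = 118. Proportions: 34/118, 36/118, 17/118, 31/118. sum(p_i^2) = 0.2659. Gini = 1 - 0.2659 = 0.7341, which rounds to 0.734.

0.734


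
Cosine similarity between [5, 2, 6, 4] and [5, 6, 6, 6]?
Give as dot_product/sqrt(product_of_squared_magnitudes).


dot = 97. |a|^2 = 81, |b|^2 = 133. cos = 97/sqrt(10773).

97/sqrt(10773)


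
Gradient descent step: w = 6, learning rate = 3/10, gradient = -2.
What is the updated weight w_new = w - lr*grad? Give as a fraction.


w_new = 6 - 3/10 * -2 = 6 - -3/5 = 33/5.

33/5


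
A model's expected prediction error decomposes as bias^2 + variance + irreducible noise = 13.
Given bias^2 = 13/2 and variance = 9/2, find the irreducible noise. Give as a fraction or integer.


Total error = bias^2 + variance + irreducible noise. So irreducible noise = 13 - 13/2 - 9/2 = 2.

2


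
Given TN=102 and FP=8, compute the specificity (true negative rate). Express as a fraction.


Specificity = TN / (TN + FP) = 102 / 110 = 51/55.

51/55


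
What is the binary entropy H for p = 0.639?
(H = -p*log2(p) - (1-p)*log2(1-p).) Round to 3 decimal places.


H = -0.639*log2(0.639) - 0.361*log2(0.361) = 0.944.

0.944


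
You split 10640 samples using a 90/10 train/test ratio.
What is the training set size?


Test set = 10640 * 10% = 1064. Training set = 10640 - 1064 = 9576.

9576


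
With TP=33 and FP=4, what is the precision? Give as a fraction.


Precision = TP / (TP + FP) = 33 / 37 = 33/37.

33/37


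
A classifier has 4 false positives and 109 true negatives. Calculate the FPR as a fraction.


FPR = FP / (FP + TN) = 4 / 113 = 4/113.

4/113


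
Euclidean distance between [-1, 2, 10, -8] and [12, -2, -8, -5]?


d = sqrt(sum of squared differences). (-1-12)^2=169, (2--2)^2=16, (10--8)^2=324, (-8--5)^2=9. Sum = 518.

sqrt(518)


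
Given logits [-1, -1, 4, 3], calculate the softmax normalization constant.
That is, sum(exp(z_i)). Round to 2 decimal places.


Denom = e^-1=0.3679 + e^-1=0.3679 + e^4=54.5982 + e^3=20.0855. Sum = 75.4195, which rounds to 75.42.

75.42


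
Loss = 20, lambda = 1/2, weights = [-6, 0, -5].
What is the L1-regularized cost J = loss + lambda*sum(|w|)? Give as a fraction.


L1 norm = sum(|w|) = 11. J = 20 + 1/2 * 11 = 51/2.

51/2


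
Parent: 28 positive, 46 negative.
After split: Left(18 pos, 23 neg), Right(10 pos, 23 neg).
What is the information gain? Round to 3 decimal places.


H(parent) = 0.9569. H(left) = 0.9892, H(right) = 0.8850. Weighted = (41/74)*0.9892 + (33/74)*0.8850 = 0.9427. IG = 0.9569 - 0.9427 = 0.0142, which rounds to 0.014.

0.014


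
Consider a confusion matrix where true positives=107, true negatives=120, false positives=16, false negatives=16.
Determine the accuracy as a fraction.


Accuracy = (TP + TN) / (TP + TN + FP + FN) = (107 + 120) / 259 = 227/259.

227/259


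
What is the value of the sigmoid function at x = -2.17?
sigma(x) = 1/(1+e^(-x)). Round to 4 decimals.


sigma(-2.17) = 1/(1+e^(2.17)) = 1/(1+8.758284) = 1/9.758284 = 0.1025.

0.1025


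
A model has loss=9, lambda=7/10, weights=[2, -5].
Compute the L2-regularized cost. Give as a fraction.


L2 sq norm = sum(w^2) = 29. J = 9 + 7/10 * 29 = 293/10.

293/10


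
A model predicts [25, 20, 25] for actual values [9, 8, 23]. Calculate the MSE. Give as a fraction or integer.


MSE = (1/3) * ((9-25)^2=256 + (8-20)^2=144 + (23-25)^2=4). Sum = 404. MSE = 404/3.

404/3


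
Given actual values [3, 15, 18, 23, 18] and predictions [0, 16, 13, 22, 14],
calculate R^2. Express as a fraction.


Mean(y) = 77/5. SS_res = 52. SS_tot = 1126/5. R^2 = 1 - 52/(1126/5) = 433/563.

433/563


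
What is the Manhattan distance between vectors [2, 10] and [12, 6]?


d = sum of absolute differences: |2-12|=10 + |10-6|=4 = 14.

14


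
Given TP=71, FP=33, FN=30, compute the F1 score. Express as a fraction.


Precision = 71/104 = 71/104. Recall = 71/101 = 71/101. F1 = 2*P*R/(P+R) = 142/205.

142/205


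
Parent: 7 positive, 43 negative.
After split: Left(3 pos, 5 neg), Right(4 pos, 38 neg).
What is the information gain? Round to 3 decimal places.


H(parent) = 0.5842. H(left) = 0.9544, H(right) = 0.4537. Weighted = (8/50)*0.9544 + (42/50)*0.4537 = 0.5338. IG = 0.5842 - 0.5338 = 0.0504, which rounds to 0.050.

0.050


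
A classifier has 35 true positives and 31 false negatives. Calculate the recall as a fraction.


Recall = TP / (TP + FN) = 35 / 66 = 35/66.

35/66


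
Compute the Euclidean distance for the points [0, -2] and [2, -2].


d = sqrt(sum of squared differences). (0-2)^2=4, (-2--2)^2=0. Sum = 4.

2


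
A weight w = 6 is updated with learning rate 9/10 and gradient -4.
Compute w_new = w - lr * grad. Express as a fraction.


w_new = 6 - 9/10 * -4 = 6 - -18/5 = 48/5.

48/5


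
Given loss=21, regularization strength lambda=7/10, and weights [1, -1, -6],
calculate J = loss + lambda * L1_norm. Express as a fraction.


L1 norm = sum(|w|) = 8. J = 21 + 7/10 * 8 = 133/5.

133/5


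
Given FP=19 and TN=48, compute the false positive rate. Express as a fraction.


FPR = FP / (FP + TN) = 19 / 67 = 19/67.

19/67


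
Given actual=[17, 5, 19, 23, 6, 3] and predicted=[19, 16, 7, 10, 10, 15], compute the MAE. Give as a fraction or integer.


MAE = (1/6) * (|17-19|=2 + |5-16|=11 + |19-7|=12 + |23-10|=13 + |6-10|=4 + |3-15|=12). Sum = 54. MAE = 9.

9


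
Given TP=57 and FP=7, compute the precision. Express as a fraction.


Precision = TP / (TP + FP) = 57 / 64 = 57/64.

57/64


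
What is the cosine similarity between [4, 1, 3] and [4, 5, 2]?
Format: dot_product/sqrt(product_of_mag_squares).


dot = 27. |a|^2 = 26, |b|^2 = 45. cos = 27/sqrt(1170).

27/sqrt(1170)


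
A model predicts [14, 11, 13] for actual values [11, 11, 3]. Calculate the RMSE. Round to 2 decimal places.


MSE = 36.3333. RMSE = sqrt(36.3333) = 6.03.

6.03


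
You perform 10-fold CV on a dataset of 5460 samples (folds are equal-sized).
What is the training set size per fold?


Each validation fold has 5460/10 = 546 samples. Training set = 5460 - 546 = 4914.

4914


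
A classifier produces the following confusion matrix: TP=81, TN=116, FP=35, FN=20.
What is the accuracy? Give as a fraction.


Accuracy = (TP + TN) / (TP + TN + FP + FN) = (81 + 116) / 252 = 197/252.

197/252


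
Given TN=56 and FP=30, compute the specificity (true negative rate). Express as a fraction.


Specificity = TN / (TN + FP) = 56 / 86 = 28/43.

28/43


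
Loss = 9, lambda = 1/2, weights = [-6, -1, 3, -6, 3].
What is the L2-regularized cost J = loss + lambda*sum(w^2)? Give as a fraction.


L2 sq norm = sum(w^2) = 91. J = 9 + 1/2 * 91 = 109/2.

109/2


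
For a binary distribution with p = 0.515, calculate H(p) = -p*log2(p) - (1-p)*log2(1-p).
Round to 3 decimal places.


H = -0.515*log2(0.515) - 0.485*log2(0.485) = 0.999.

0.999


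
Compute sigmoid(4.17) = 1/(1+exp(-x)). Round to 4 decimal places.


sigma(4.17) = 1/(1+e^(-4.17)) = 1/(1+0.015452) = 1/1.015452 = 0.9848.

0.9848


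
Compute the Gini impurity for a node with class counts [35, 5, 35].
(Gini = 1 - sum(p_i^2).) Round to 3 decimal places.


Total = 75. Proportions: 35/75, 5/75, 35/75. sum(p_i^2) = 0.4400. Gini = 1 - 0.4400 = 0.5600, which rounds to 0.560.

0.560


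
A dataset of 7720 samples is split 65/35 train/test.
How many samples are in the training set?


Test set = 7720 * 35% = 2702. Training set = 7720 - 2702 = 5018.

5018


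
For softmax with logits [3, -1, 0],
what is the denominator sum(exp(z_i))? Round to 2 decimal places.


Denom = e^3=20.0855 + e^-1=0.3679 + e^0=1.0000. Sum = 21.4534, which rounds to 21.45.

21.45


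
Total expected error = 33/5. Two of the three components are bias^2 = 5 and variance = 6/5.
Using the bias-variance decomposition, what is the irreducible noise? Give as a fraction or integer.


Total error = bias^2 + variance + irreducible noise. So irreducible noise = 33/5 - 5 - 6/5 = 2/5.

2/5


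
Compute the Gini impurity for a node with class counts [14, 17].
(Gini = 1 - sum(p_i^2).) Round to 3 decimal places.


Total = 31. Proportions: 14/31, 17/31. sum(p_i^2) = 0.5047. Gini = 1 - 0.5047 = 0.4953, which rounds to 0.495.

0.495


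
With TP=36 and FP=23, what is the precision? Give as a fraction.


Precision = TP / (TP + FP) = 36 / 59 = 36/59.

36/59


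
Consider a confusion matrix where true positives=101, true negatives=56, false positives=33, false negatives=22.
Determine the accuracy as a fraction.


Accuracy = (TP + TN) / (TP + TN + FP + FN) = (101 + 56) / 212 = 157/212.

157/212


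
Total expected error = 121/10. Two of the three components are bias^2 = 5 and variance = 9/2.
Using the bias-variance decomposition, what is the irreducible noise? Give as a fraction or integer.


Total error = bias^2 + variance + irreducible noise. So irreducible noise = 121/10 - 5 - 9/2 = 13/5.

13/5


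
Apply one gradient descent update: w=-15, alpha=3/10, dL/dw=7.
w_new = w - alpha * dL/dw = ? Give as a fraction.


w_new = -15 - 3/10 * 7 = -15 - 21/10 = -171/10.

-171/10


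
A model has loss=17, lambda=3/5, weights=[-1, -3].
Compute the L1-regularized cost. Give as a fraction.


L1 norm = sum(|w|) = 4. J = 17 + 3/5 * 4 = 97/5.

97/5


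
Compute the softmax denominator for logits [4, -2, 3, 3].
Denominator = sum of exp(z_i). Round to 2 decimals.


Denom = e^4=54.5982 + e^-2=0.1353 + e^3=20.0855 + e^3=20.0855. Sum = 94.9045, which rounds to 94.90.

94.90


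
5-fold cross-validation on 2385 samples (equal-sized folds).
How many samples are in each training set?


Each validation fold has 2385/5 = 477 samples. Training set = 2385 - 477 = 1908.

1908


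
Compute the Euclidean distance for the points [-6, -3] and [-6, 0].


d = sqrt(sum of squared differences). (-6--6)^2=0, (-3-0)^2=9. Sum = 9.

3


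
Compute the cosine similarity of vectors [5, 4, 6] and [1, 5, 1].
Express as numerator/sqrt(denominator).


dot = 31. |a|^2 = 77, |b|^2 = 27. cos = 31/sqrt(2079).

31/sqrt(2079)


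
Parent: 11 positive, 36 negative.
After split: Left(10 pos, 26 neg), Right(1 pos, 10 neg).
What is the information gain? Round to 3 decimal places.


H(parent) = 0.7850. H(left) = 0.8524, H(right) = 0.4395. Weighted = (36/47)*0.8524 + (11/47)*0.4395 = 0.7558. IG = 0.7850 - 0.7558 = 0.0292, which rounds to 0.029.

0.029


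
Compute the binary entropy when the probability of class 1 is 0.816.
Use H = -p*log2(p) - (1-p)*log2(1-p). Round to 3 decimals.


H = -0.816*log2(0.816) - 0.184*log2(0.184) = 0.689.

0.689


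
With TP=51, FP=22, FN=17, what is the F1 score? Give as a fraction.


Precision = 51/73 = 51/73. Recall = 51/68 = 3/4. F1 = 2*P*R/(P+R) = 34/47.

34/47


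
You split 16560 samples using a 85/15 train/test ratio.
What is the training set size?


Test set = 16560 * 15% = 2484. Training set = 16560 - 2484 = 14076.

14076


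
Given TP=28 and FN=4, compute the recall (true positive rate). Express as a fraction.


Recall = TP / (TP + FN) = 28 / 32 = 7/8.

7/8


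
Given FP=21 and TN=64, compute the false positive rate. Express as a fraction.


FPR = FP / (FP + TN) = 21 / 85 = 21/85.

21/85


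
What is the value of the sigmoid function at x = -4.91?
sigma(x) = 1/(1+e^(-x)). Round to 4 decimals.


sigma(-4.91) = 1/(1+e^(4.91)) = 1/(1+135.639414) = 1/136.639414 = 0.0073.

0.0073


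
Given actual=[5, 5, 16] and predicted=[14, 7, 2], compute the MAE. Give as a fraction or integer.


MAE = (1/3) * (|5-14|=9 + |5-7|=2 + |16-2|=14). Sum = 25. MAE = 25/3.

25/3


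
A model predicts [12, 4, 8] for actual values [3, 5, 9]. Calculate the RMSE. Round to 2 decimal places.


MSE = 27.6667. RMSE = sqrt(27.6667) = 5.26.

5.26


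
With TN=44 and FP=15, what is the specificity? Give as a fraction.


Specificity = TN / (TN + FP) = 44 / 59 = 44/59.

44/59


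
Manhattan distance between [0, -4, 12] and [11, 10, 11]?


d = sum of absolute differences: |0-11|=11 + |-4-10|=14 + |12-11|=1 = 26.

26


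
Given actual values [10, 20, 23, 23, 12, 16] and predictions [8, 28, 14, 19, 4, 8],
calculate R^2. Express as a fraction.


Mean(y) = 52/3. SS_res = 293. SS_tot = 466/3. R^2 = 1 - 293/(466/3) = -413/466.

-413/466


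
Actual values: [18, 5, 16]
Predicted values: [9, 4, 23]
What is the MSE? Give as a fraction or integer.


MSE = (1/3) * ((18-9)^2=81 + (5-4)^2=1 + (16-23)^2=49). Sum = 131. MSE = 131/3.

131/3


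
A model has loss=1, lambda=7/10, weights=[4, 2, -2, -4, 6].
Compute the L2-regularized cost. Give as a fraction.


L2 sq norm = sum(w^2) = 76. J = 1 + 7/10 * 76 = 271/5.

271/5


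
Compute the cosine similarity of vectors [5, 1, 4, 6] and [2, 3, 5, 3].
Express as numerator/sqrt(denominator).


dot = 51. |a|^2 = 78, |b|^2 = 47. cos = 51/sqrt(3666).

51/sqrt(3666)


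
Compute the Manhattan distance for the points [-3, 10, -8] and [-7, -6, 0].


d = sum of absolute differences: |-3--7|=4 + |10--6|=16 + |-8-0|=8 = 28.

28


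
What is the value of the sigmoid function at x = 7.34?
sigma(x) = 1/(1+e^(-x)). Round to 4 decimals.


sigma(7.34) = 1/(1+e^(-7.34)) = 1/(1+0.000649) = 1/1.000649 = 0.9994.

0.9994


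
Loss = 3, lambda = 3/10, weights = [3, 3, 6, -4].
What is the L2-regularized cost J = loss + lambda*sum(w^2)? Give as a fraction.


L2 sq norm = sum(w^2) = 70. J = 3 + 3/10 * 70 = 24.

24


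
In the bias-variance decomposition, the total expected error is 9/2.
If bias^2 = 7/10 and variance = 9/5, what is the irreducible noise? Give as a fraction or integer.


Total error = bias^2 + variance + irreducible noise. So irreducible noise = 9/2 - 7/10 - 9/5 = 2.

2


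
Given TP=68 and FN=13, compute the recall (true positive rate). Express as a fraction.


Recall = TP / (TP + FN) = 68 / 81 = 68/81.

68/81


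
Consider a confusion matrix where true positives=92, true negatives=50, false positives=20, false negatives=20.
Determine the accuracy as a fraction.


Accuracy = (TP + TN) / (TP + TN + FP + FN) = (92 + 50) / 182 = 71/91.

71/91


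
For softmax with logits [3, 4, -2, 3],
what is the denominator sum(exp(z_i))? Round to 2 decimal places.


Denom = e^3=20.0855 + e^4=54.5982 + e^-2=0.1353 + e^3=20.0855. Sum = 94.9045, which rounds to 94.90.

94.90


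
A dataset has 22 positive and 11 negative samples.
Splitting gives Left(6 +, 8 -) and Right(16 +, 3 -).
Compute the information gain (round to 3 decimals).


H(parent) = 0.9183. H(left) = 0.9852, H(right) = 0.6292. Weighted = (14/33)*0.9852 + (19/33)*0.6292 = 0.7802. IG = 0.9183 - 0.7802 = 0.1381, which rounds to 0.138.

0.138


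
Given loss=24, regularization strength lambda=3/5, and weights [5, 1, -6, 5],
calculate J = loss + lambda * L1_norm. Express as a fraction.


L1 norm = sum(|w|) = 17. J = 24 + 3/5 * 17 = 171/5.

171/5


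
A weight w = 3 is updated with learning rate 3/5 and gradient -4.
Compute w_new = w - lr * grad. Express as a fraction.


w_new = 3 - 3/5 * -4 = 3 - -12/5 = 27/5.

27/5


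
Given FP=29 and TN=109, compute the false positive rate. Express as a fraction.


FPR = FP / (FP + TN) = 29 / 138 = 29/138.

29/138


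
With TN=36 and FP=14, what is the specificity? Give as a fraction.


Specificity = TN / (TN + FP) = 36 / 50 = 18/25.

18/25


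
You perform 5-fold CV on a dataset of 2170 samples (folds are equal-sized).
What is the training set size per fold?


Each validation fold has 2170/5 = 434 samples. Training set = 2170 - 434 = 1736.

1736


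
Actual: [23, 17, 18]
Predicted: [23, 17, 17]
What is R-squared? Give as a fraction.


Mean(y) = 58/3. SS_res = 1. SS_tot = 62/3. R^2 = 1 - 1/(62/3) = 59/62.

59/62


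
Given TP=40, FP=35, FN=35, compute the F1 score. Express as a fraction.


Precision = 40/75 = 8/15. Recall = 40/75 = 8/15. F1 = 2*P*R/(P+R) = 8/15.

8/15


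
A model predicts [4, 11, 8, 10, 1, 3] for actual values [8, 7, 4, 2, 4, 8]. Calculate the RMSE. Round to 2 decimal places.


MSE = 24.3333. RMSE = sqrt(24.3333) = 4.93.

4.93


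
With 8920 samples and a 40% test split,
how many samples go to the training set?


Test set = 8920 * 40% = 3568. Training set = 8920 - 3568 = 5352.

5352


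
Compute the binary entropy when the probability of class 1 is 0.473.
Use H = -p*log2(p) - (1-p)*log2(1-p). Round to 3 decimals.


H = -0.473*log2(0.473) - 0.527*log2(0.527) = 0.998.

0.998


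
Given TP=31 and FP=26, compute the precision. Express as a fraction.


Precision = TP / (TP + FP) = 31 / 57 = 31/57.

31/57


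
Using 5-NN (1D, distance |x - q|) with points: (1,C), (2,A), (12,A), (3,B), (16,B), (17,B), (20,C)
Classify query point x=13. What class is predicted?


Distances: |1-13|=12, |2-13|=11, |12-13|=1, |3-13|=10, |16-13|=3, |17-13|=4, |20-13|=7. 5 nearest: (12,A), (16,B), (17,B), (20,C), (3,B). Counts: {'A': 1, 'B': 3, 'C': 1}. Majority class: B.

B


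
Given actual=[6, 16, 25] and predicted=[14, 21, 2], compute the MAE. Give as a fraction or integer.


MAE = (1/3) * (|6-14|=8 + |16-21|=5 + |25-2|=23). Sum = 36. MAE = 12.

12


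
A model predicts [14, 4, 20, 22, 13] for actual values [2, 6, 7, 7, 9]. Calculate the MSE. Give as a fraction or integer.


MSE = (1/5) * ((2-14)^2=144 + (6-4)^2=4 + (7-20)^2=169 + (7-22)^2=225 + (9-13)^2=16). Sum = 558. MSE = 558/5.

558/5


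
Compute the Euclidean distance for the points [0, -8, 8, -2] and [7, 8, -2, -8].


d = sqrt(sum of squared differences). (0-7)^2=49, (-8-8)^2=256, (8--2)^2=100, (-2--8)^2=36. Sum = 441.

21


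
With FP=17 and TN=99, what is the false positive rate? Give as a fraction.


FPR = FP / (FP + TN) = 17 / 116 = 17/116.

17/116


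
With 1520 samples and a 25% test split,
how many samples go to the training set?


Test set = 1520 * 25% = 380. Training set = 1520 - 380 = 1140.

1140


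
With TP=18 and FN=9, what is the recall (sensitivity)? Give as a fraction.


Recall = TP / (TP + FN) = 18 / 27 = 2/3.

2/3


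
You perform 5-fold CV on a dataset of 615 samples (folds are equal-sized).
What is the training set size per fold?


Each validation fold has 615/5 = 123 samples. Training set = 615 - 123 = 492.

492


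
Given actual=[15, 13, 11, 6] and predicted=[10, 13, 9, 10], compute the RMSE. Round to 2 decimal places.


MSE = 11.2500. RMSE = sqrt(11.2500) = 3.35.

3.35


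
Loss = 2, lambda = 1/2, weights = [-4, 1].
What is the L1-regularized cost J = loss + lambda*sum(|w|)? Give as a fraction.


L1 norm = sum(|w|) = 5. J = 2 + 1/2 * 5 = 9/2.

9/2


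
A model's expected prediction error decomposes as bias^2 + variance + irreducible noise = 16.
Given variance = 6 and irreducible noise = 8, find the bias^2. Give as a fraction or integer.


Total error = bias^2 + variance + irreducible noise. So bias^2 = 16 - 6 - 8 = 2.

2


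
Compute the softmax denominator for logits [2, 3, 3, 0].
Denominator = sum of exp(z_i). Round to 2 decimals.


Denom = e^2=7.3891 + e^3=20.0855 + e^3=20.0855 + e^0=1.0000. Sum = 48.5601, which rounds to 48.56.

48.56


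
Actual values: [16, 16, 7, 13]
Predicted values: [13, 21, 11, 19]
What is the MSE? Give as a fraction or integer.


MSE = (1/4) * ((16-13)^2=9 + (16-21)^2=25 + (7-11)^2=16 + (13-19)^2=36). Sum = 86. MSE = 43/2.

43/2


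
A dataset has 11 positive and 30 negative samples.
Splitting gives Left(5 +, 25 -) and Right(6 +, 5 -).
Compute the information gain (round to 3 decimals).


H(parent) = 0.8390. H(left) = 0.6500, H(right) = 0.9940. Weighted = (30/41)*0.6500 + (11/41)*0.9940 = 0.7423. IG = 0.8390 - 0.7423 = 0.0967, which rounds to 0.097.

0.097


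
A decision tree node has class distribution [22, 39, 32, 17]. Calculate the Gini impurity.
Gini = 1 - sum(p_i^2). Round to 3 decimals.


Total = 110. Proportions: 22/110, 39/110, 32/110, 17/110. sum(p_i^2) = 0.2742. Gini = 1 - 0.2742 = 0.7258, which rounds to 0.726.

0.726


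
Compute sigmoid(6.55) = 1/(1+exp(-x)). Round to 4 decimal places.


sigma(6.55) = 1/(1+e^(-6.55)) = 1/(1+0.001430) = 1/1.001430 = 0.9986.

0.9986


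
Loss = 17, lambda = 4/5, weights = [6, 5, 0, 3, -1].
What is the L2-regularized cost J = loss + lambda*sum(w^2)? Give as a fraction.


L2 sq norm = sum(w^2) = 71. J = 17 + 4/5 * 71 = 369/5.

369/5


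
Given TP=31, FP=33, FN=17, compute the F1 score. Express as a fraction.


Precision = 31/64 = 31/64. Recall = 31/48 = 31/48. F1 = 2*P*R/(P+R) = 31/56.

31/56


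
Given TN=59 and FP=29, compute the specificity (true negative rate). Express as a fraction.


Specificity = TN / (TN + FP) = 59 / 88 = 59/88.

59/88


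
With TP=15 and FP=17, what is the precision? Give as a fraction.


Precision = TP / (TP + FP) = 15 / 32 = 15/32.

15/32


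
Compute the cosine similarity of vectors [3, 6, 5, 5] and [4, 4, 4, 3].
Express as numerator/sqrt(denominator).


dot = 71. |a|^2 = 95, |b|^2 = 57. cos = 71/sqrt(5415).

71/sqrt(5415)


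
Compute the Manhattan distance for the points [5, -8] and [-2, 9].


d = sum of absolute differences: |5--2|=7 + |-8-9|=17 = 24.

24


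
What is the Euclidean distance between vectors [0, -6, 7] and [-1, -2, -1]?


d = sqrt(sum of squared differences). (0--1)^2=1, (-6--2)^2=16, (7--1)^2=64. Sum = 81.

9


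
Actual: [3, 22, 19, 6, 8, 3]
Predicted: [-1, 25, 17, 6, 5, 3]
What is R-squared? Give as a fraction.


Mean(y) = 61/6. SS_res = 38. SS_tot = 2057/6. R^2 = 1 - 38/(2057/6) = 1829/2057.

1829/2057


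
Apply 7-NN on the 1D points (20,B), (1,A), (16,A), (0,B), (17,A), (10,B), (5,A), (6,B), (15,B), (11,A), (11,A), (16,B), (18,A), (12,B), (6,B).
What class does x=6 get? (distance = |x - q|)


Distances: |20-6|=14, |1-6|=5, |16-6|=10, |0-6|=6, |17-6|=11, |10-6|=4, |5-6|=1, |6-6|=0, |15-6|=9, |11-6|=5, |11-6|=5, |16-6|=10, |18-6|=12, |12-6|=6, |6-6|=0. 7 nearest: (6,B), (6,B), (5,A), (10,B), (1,A), (11,A), (11,A). Counts: {'B': 3, 'A': 4}. Majority class: A.

A


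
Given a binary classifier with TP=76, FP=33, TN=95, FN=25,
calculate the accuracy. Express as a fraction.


Accuracy = (TP + TN) / (TP + TN + FP + FN) = (76 + 95) / 229 = 171/229.

171/229


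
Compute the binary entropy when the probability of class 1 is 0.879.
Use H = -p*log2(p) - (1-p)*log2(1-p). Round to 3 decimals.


H = -0.879*log2(0.879) - 0.121*log2(0.121) = 0.532.

0.532


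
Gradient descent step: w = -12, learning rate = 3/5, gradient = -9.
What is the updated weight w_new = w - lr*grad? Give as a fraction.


w_new = -12 - 3/5 * -9 = -12 - -27/5 = -33/5.

-33/5


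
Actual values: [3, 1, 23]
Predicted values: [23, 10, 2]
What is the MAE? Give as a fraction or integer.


MAE = (1/3) * (|3-23|=20 + |1-10|=9 + |23-2|=21). Sum = 50. MAE = 50/3.

50/3


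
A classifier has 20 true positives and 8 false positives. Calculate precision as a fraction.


Precision = TP / (TP + FP) = 20 / 28 = 5/7.

5/7


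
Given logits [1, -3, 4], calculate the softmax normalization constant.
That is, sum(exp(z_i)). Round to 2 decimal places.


Denom = e^1=2.7183 + e^-3=0.0498 + e^4=54.5982. Sum = 57.3663, which rounds to 57.37.

57.37


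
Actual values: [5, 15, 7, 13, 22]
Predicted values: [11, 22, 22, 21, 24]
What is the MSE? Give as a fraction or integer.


MSE = (1/5) * ((5-11)^2=36 + (15-22)^2=49 + (7-22)^2=225 + (13-21)^2=64 + (22-24)^2=4). Sum = 378. MSE = 378/5.

378/5


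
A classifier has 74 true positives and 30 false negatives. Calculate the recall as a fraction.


Recall = TP / (TP + FN) = 74 / 104 = 37/52.

37/52


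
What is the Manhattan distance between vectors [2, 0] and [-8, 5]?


d = sum of absolute differences: |2--8|=10 + |0-5|=5 = 15.

15


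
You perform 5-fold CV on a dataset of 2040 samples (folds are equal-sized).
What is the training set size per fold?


Each validation fold has 2040/5 = 408 samples. Training set = 2040 - 408 = 1632.

1632


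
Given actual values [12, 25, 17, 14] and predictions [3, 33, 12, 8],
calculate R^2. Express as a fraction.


Mean(y) = 17. SS_res = 206. SS_tot = 98. R^2 = 1 - 206/(98) = -54/49.

-54/49


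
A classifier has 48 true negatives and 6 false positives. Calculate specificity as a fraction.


Specificity = TN / (TN + FP) = 48 / 54 = 8/9.

8/9


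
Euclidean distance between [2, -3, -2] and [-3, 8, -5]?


d = sqrt(sum of squared differences). (2--3)^2=25, (-3-8)^2=121, (-2--5)^2=9. Sum = 155.

sqrt(155)


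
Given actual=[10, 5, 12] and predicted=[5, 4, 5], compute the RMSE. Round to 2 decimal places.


MSE = 25.0000. RMSE = sqrt(25.0000) = 5.00.

5.00


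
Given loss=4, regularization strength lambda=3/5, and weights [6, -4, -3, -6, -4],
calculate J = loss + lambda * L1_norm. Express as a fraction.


L1 norm = sum(|w|) = 23. J = 4 + 3/5 * 23 = 89/5.

89/5


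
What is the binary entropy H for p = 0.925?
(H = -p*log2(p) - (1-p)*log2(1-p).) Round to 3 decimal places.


H = -0.925*log2(0.925) - 0.075*log2(0.075) = 0.384.

0.384


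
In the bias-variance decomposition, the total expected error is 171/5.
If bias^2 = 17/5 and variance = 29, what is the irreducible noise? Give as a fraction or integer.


Total error = bias^2 + variance + irreducible noise. So irreducible noise = 171/5 - 17/5 - 29 = 9/5.

9/5


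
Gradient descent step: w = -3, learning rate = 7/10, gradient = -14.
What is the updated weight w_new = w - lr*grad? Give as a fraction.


w_new = -3 - 7/10 * -14 = -3 - -49/5 = 34/5.

34/5


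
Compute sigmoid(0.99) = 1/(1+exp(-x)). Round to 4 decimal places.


sigma(0.99) = 1/(1+e^(-0.99)) = 1/(1+0.371577) = 1/1.371577 = 0.7291.

0.7291


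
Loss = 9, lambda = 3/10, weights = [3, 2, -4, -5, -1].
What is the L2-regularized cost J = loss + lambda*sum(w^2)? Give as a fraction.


L2 sq norm = sum(w^2) = 55. J = 9 + 3/10 * 55 = 51/2.

51/2


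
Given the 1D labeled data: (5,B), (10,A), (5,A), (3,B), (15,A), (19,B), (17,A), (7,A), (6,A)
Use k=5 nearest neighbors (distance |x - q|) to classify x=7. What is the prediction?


Distances: |5-7|=2, |10-7|=3, |5-7|=2, |3-7|=4, |15-7|=8, |19-7|=12, |17-7|=10, |7-7|=0, |6-7|=1. 5 nearest: (7,A), (6,A), (5,A), (5,B), (10,A). Counts: {'A': 4, 'B': 1}. Majority class: A.

A


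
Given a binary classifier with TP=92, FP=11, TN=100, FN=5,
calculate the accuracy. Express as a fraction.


Accuracy = (TP + TN) / (TP + TN + FP + FN) = (92 + 100) / 208 = 12/13.

12/13


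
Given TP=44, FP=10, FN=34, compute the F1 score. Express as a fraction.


Precision = 44/54 = 22/27. Recall = 44/78 = 22/39. F1 = 2*P*R/(P+R) = 2/3.

2/3


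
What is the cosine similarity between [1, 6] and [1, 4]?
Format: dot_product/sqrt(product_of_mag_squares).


dot = 25. |a|^2 = 37, |b|^2 = 17. cos = 25/sqrt(629).

25/sqrt(629)


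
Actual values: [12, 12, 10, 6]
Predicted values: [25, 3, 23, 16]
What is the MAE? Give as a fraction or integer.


MAE = (1/4) * (|12-25|=13 + |12-3|=9 + |10-23|=13 + |6-16|=10). Sum = 45. MAE = 45/4.

45/4


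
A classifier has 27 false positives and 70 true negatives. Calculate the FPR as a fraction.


FPR = FP / (FP + TN) = 27 / 97 = 27/97.

27/97


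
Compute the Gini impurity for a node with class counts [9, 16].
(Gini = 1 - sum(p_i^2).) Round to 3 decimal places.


Total = 25. Proportions: 9/25, 16/25. sum(p_i^2) = 0.5392. Gini = 1 - 0.5392 = 0.4608, which rounds to 0.461.

0.461


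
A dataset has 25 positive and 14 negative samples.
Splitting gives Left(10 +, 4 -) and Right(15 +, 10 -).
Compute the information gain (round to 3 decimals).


H(parent) = 0.9418. H(left) = 0.8631, H(right) = 0.9710. Weighted = (14/39)*0.8631 + (25/39)*0.9710 = 0.9323. IG = 0.9418 - 0.9323 = 0.0095, which rounds to 0.010.

0.010


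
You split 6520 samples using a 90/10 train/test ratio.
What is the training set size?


Test set = 6520 * 10% = 652. Training set = 6520 - 652 = 5868.

5868


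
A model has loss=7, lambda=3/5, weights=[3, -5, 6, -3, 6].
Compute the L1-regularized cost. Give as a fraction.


L1 norm = sum(|w|) = 23. J = 7 + 3/5 * 23 = 104/5.

104/5


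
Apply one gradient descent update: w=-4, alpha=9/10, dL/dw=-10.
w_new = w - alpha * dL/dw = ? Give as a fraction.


w_new = -4 - 9/10 * -10 = -4 - -9 = 5.

5


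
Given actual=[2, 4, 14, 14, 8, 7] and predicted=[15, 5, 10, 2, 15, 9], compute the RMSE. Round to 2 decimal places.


MSE = 63.8333. RMSE = sqrt(63.8333) = 7.99.

7.99


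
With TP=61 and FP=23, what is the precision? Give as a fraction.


Precision = TP / (TP + FP) = 61 / 84 = 61/84.

61/84


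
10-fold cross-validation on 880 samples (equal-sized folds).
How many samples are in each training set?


Each validation fold has 880/10 = 88 samples. Training set = 880 - 88 = 792.

792


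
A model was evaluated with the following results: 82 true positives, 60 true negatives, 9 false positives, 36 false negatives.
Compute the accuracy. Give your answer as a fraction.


Accuracy = (TP + TN) / (TP + TN + FP + FN) = (82 + 60) / 187 = 142/187.

142/187


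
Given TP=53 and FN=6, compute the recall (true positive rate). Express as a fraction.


Recall = TP / (TP + FN) = 53 / 59 = 53/59.

53/59


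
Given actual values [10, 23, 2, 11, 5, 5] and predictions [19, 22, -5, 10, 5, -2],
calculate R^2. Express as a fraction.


Mean(y) = 28/3. SS_res = 181. SS_tot = 844/3. R^2 = 1 - 181/(844/3) = 301/844.

301/844


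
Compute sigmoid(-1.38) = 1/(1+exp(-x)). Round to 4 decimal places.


sigma(-1.38) = 1/(1+e^(1.38)) = 1/(1+3.974902) = 1/4.974902 = 0.2010.

0.2010


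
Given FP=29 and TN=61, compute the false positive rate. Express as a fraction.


FPR = FP / (FP + TN) = 29 / 90 = 29/90.

29/90


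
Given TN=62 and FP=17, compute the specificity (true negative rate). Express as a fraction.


Specificity = TN / (TN + FP) = 62 / 79 = 62/79.

62/79


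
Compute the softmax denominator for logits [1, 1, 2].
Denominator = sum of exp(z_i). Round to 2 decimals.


Denom = e^1=2.7183 + e^1=2.7183 + e^2=7.3891. Sum = 12.8257, which rounds to 12.83.

12.83


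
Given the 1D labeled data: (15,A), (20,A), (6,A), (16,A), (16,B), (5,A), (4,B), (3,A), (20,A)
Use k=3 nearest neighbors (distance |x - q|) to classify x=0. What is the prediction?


Distances: |15-0|=15, |20-0|=20, |6-0|=6, |16-0|=16, |16-0|=16, |5-0|=5, |4-0|=4, |3-0|=3, |20-0|=20. 3 nearest: (3,A), (4,B), (5,A). Counts: {'A': 2, 'B': 1}. Majority class: A.

A


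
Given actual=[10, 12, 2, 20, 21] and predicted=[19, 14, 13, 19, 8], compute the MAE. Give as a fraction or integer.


MAE = (1/5) * (|10-19|=9 + |12-14|=2 + |2-13|=11 + |20-19|=1 + |21-8|=13). Sum = 36. MAE = 36/5.

36/5


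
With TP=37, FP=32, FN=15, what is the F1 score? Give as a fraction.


Precision = 37/69 = 37/69. Recall = 37/52 = 37/52. F1 = 2*P*R/(P+R) = 74/121.

74/121


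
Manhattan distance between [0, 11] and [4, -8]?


d = sum of absolute differences: |0-4|=4 + |11--8|=19 = 23.

23


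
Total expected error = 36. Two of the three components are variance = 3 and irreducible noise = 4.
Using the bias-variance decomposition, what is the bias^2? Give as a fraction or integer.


Total error = bias^2 + variance + irreducible noise. So bias^2 = 36 - 3 - 4 = 29.

29


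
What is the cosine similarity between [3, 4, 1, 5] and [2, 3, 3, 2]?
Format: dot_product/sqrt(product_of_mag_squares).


dot = 31. |a|^2 = 51, |b|^2 = 26. cos = 31/sqrt(1326).

31/sqrt(1326)


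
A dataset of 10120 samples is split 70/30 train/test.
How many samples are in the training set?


Test set = 10120 * 30% = 3036. Training set = 10120 - 3036 = 7084.

7084


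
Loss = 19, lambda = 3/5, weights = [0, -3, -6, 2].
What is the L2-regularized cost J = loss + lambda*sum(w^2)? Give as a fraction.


L2 sq norm = sum(w^2) = 49. J = 19 + 3/5 * 49 = 242/5.

242/5


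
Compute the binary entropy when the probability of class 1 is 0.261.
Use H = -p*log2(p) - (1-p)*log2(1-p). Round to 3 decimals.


H = -0.261*log2(0.261) - 0.739*log2(0.739) = 0.828.

0.828


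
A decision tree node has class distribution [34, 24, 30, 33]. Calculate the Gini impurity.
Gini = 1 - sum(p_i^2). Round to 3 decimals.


Total = 121. Proportions: 34/121, 24/121, 30/121, 33/121. sum(p_i^2) = 0.2541. Gini = 1 - 0.2541 = 0.7459, which rounds to 0.746.

0.746


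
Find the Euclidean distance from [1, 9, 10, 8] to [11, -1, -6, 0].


d = sqrt(sum of squared differences). (1-11)^2=100, (9--1)^2=100, (10--6)^2=256, (8-0)^2=64. Sum = 520.

sqrt(520)


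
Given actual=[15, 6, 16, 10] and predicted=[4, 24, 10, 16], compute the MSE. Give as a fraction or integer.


MSE = (1/4) * ((15-4)^2=121 + (6-24)^2=324 + (16-10)^2=36 + (10-16)^2=36). Sum = 517. MSE = 517/4.

517/4


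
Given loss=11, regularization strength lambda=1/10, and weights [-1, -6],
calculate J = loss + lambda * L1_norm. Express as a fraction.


L1 norm = sum(|w|) = 7. J = 11 + 1/10 * 7 = 117/10.

117/10


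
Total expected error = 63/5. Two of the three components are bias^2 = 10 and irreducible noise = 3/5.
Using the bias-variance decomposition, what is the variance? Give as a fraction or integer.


Total error = bias^2 + variance + irreducible noise. So variance = 63/5 - 10 - 3/5 = 2.

2


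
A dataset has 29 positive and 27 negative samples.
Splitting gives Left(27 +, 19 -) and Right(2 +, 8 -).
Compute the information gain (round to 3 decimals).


H(parent) = 0.9991. H(left) = 0.9781, H(right) = 0.7219. Weighted = (46/56)*0.9781 + (10/56)*0.7219 = 0.9324. IG = 0.9991 - 0.9324 = 0.0667, which rounds to 0.067.

0.067


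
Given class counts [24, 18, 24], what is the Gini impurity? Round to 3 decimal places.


Total = 66. Proportions: 24/66, 18/66, 24/66. sum(p_i^2) = 0.3388. Gini = 1 - 0.3388 = 0.6612, which rounds to 0.661.

0.661


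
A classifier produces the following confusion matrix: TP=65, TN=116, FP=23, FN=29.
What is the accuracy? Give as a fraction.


Accuracy = (TP + TN) / (TP + TN + FP + FN) = (65 + 116) / 233 = 181/233.

181/233


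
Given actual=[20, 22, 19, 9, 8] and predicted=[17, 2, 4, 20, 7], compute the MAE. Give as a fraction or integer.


MAE = (1/5) * (|20-17|=3 + |22-2|=20 + |19-4|=15 + |9-20|=11 + |8-7|=1). Sum = 50. MAE = 10.

10


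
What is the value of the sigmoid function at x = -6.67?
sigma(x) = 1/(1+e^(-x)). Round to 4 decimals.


sigma(-6.67) = 1/(1+e^(6.67)) = 1/(1+788.395604) = 1/789.395604 = 0.0013.

0.0013


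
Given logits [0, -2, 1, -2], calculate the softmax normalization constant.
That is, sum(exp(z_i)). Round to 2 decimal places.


Denom = e^0=1.0000 + e^-2=0.1353 + e^1=2.7183 + e^-2=0.1353. Sum = 3.9889, which rounds to 3.99.

3.99


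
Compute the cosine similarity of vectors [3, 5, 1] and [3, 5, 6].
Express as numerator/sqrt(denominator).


dot = 40. |a|^2 = 35, |b|^2 = 70. cos = 40/sqrt(2450).

40/sqrt(2450)


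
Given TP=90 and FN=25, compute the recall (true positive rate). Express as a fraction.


Recall = TP / (TP + FN) = 90 / 115 = 18/23.

18/23


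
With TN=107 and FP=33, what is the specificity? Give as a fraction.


Specificity = TN / (TN + FP) = 107 / 140 = 107/140.

107/140


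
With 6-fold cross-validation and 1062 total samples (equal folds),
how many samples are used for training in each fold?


Each validation fold has 1062/6 = 177 samples. Training set = 1062 - 177 = 885.

885


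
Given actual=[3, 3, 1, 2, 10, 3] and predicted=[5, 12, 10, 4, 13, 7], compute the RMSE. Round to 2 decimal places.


MSE = 32.5000. RMSE = sqrt(32.5000) = 5.70.

5.70


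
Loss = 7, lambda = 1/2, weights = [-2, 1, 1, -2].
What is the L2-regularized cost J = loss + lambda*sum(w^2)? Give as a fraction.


L2 sq norm = sum(w^2) = 10. J = 7 + 1/2 * 10 = 12.

12


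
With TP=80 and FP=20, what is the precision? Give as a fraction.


Precision = TP / (TP + FP) = 80 / 100 = 4/5.

4/5


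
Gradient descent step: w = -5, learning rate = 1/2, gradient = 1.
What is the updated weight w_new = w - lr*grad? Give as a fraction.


w_new = -5 - 1/2 * 1 = -5 - 1/2 = -11/2.

-11/2


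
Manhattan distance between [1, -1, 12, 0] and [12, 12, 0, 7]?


d = sum of absolute differences: |1-12|=11 + |-1-12|=13 + |12-0|=12 + |0-7|=7 = 43.

43
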